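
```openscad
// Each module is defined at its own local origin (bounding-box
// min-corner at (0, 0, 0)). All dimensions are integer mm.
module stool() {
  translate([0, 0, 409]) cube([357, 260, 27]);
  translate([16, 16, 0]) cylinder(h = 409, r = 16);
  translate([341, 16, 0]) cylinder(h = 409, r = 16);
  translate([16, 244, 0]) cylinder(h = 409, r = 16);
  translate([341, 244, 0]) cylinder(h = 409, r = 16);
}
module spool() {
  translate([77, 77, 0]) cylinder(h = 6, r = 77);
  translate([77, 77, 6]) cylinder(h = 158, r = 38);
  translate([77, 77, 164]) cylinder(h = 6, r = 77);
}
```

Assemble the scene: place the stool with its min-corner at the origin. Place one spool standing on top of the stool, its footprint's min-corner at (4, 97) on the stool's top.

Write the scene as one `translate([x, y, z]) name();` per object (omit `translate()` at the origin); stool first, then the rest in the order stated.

stool();
translate([4, 97, 436]) spool();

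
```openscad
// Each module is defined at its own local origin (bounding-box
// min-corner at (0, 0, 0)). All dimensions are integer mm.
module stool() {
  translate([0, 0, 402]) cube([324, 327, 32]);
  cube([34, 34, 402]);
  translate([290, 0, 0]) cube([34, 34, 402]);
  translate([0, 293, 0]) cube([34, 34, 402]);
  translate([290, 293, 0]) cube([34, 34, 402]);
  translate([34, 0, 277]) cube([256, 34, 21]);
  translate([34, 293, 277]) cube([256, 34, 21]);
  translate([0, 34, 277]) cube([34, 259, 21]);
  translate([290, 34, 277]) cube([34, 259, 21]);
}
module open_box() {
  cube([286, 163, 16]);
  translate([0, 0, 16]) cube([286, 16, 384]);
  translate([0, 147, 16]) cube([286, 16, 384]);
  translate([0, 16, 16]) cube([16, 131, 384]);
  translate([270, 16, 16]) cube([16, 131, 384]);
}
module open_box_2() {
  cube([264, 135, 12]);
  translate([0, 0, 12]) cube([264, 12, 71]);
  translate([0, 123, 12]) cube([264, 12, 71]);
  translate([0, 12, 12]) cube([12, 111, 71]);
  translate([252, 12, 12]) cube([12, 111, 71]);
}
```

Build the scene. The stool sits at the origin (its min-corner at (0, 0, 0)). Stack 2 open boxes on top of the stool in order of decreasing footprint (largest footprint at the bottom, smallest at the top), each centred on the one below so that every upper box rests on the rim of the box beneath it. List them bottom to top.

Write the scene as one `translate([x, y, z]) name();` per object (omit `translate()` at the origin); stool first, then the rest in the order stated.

stool();
translate([19, 82, 434]) open_box();
translate([30, 96, 834]) open_box_2();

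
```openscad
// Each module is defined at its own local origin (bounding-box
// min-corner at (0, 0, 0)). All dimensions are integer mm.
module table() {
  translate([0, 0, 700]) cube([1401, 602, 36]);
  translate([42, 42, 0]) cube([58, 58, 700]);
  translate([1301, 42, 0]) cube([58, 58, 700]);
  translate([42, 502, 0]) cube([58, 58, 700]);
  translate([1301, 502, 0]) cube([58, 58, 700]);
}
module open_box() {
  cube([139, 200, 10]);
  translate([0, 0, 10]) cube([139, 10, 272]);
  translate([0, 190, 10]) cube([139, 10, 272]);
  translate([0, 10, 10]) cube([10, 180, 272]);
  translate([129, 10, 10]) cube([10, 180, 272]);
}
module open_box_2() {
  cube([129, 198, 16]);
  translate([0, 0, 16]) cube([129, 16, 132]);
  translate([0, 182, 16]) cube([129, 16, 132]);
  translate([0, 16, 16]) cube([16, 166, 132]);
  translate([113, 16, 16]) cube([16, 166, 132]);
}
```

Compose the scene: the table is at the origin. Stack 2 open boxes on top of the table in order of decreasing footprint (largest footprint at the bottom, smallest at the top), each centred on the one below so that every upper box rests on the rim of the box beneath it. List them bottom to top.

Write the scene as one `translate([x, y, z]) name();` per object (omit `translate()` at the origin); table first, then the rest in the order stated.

table();
translate([631, 201, 736]) open_box();
translate([636, 202, 1018]) open_box_2();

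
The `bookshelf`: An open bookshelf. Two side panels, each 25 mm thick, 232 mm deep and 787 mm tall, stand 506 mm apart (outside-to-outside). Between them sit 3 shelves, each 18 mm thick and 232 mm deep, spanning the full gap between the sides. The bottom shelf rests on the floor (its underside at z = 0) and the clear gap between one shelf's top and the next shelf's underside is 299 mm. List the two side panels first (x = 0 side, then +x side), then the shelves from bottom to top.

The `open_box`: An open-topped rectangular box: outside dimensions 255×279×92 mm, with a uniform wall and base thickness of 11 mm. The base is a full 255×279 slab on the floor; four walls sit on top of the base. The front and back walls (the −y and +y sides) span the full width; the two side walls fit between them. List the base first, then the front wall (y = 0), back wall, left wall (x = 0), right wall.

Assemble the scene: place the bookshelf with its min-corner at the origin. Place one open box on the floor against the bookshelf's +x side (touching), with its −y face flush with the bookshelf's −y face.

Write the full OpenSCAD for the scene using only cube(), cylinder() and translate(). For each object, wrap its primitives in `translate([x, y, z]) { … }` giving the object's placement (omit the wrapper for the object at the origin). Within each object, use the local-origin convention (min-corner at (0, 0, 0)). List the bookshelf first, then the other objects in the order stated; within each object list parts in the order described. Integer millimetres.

cube([25, 232, 787]);
translate([481, 0, 0]) cube([25, 232, 787]);
translate([25, 0, 0]) cube([456, 232, 18]);
translate([25, 0, 317]) cube([456, 232, 18]);
translate([25, 0, 634]) cube([456, 232, 18]);
translate([506, 0, 0]) {
  cube([255, 279, 11]);
  translate([0, 0, 11]) cube([255, 11, 81]);
  translate([0, 268, 11]) cube([255, 11, 81]);
  translate([0, 11, 11]) cube([11, 257, 81]);
  translate([244, 11, 11]) cube([11, 257, 81]);
}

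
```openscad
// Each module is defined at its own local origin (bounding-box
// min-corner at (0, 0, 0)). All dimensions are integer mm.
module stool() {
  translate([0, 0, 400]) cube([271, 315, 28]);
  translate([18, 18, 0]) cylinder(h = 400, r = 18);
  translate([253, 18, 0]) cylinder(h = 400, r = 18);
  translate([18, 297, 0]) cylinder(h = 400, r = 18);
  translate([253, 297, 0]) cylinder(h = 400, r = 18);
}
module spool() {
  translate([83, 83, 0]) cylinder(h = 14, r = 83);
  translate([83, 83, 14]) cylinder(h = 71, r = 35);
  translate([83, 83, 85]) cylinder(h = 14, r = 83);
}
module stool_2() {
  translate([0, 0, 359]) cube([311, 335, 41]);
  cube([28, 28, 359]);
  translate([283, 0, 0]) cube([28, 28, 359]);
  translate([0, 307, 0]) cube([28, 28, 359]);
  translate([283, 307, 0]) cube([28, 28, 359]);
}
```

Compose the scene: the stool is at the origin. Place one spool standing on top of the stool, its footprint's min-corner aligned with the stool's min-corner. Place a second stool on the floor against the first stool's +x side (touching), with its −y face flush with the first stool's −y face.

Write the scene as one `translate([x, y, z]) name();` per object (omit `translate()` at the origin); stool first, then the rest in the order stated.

stool();
translate([0, 0, 428]) spool();
translate([271, 0, 0]) stool_2();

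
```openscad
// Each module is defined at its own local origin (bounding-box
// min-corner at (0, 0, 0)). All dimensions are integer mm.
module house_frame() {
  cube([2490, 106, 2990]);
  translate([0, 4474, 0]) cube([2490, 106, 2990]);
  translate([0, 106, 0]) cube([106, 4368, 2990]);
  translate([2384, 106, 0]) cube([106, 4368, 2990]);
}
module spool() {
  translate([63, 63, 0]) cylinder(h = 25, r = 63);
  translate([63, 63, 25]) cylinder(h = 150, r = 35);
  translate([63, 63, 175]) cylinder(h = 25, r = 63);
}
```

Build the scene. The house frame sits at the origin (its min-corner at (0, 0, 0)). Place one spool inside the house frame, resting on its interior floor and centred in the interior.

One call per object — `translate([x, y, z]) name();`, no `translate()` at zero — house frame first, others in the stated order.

house_frame();
translate([1182, 2227, 0]) spool();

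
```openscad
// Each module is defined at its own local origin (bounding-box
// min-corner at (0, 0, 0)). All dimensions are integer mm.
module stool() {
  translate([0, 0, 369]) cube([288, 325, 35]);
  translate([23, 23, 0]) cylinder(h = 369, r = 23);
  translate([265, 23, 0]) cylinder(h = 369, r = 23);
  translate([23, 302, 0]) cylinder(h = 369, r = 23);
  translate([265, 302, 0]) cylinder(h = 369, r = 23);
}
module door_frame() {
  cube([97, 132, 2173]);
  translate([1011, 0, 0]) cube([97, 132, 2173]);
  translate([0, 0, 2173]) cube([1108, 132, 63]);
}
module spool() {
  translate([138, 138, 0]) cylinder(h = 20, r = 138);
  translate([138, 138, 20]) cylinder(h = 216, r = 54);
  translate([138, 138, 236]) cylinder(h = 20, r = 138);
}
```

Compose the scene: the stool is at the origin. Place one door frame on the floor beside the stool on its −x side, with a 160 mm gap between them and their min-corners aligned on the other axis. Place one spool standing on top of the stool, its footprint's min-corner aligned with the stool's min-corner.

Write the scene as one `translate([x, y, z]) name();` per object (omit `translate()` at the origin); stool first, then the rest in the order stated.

stool();
translate([-1268, 0, 0]) door_frame();
translate([0, 0, 404]) spool();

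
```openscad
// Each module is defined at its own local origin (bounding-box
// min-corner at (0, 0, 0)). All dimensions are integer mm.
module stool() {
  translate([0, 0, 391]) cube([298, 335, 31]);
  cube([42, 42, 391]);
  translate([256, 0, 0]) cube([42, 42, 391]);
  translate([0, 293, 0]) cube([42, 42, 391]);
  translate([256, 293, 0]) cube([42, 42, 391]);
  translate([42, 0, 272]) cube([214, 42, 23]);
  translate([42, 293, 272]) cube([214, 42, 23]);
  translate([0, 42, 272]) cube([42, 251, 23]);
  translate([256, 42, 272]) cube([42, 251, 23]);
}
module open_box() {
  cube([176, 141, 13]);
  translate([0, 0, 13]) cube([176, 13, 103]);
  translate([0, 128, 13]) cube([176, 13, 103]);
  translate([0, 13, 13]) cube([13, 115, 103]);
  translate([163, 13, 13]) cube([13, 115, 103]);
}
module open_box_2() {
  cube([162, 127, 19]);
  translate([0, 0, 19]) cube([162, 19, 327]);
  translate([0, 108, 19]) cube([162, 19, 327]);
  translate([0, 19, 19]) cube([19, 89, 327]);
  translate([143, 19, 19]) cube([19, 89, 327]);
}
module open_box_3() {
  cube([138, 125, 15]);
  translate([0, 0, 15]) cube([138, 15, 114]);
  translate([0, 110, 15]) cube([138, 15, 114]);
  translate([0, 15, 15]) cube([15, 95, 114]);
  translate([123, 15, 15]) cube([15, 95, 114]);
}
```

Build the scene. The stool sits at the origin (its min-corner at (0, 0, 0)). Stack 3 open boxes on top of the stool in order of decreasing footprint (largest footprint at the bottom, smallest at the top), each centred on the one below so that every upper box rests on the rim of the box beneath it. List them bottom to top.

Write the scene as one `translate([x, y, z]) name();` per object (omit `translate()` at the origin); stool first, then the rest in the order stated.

stool();
translate([61, 97, 422]) open_box();
translate([68, 104, 538]) open_box_2();
translate([80, 105, 884]) open_box_3();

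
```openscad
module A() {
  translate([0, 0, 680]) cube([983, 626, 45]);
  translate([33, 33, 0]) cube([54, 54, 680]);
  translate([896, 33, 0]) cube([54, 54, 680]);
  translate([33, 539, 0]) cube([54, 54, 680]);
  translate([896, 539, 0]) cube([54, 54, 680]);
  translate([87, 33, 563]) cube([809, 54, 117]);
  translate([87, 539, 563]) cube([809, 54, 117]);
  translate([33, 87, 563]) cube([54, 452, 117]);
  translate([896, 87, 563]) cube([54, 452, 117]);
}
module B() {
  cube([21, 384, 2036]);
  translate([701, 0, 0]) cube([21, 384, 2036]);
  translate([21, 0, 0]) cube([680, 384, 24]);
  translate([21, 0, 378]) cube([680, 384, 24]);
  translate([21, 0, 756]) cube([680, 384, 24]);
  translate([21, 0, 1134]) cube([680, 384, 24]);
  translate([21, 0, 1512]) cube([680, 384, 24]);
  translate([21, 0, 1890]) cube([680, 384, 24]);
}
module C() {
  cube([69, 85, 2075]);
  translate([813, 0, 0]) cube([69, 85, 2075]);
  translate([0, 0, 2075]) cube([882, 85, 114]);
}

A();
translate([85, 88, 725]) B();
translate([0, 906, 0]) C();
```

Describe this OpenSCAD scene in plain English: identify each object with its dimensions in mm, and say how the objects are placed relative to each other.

A is a table: top 983 mm (x) × 626 mm (y), 45 mm thick, upper face at z = 725 mm, on four 54×54 mm square legs, each inset 33 mm from the nearest pair of top edges, running from z = 0 to the bottom of the top. Four apron rails, 54 mm thick and 117 mm tall, run between adjacent legs with their top edges flush with the underside of the top and their outer faces flush with the legs' outer faces.

B is an open bookshelf. Two side panels, each 21 mm thick, 384 mm deep and 2036 mm tall, stand 722 mm apart (outside-to-outside). Between them sit 6 shelves, each 24 mm thick and 384 mm deep, spanning the full gap between the sides. The bottom shelf rests on the floor (its underside at z = 0) and the clear gap between one shelf's top and the next shelf's underside is 354 mm.

C is a rectangular door frame: two vertical jambs of 69×85 mm section, 2075 mm tall, with a clear opening 744 mm wide between their inner faces. A header 114 mm tall and 85 mm deep lies on top of the jambs and spans the full outside width.

The bookshelf is on top of the table. The door frame is on the floor beside the table on its +y side.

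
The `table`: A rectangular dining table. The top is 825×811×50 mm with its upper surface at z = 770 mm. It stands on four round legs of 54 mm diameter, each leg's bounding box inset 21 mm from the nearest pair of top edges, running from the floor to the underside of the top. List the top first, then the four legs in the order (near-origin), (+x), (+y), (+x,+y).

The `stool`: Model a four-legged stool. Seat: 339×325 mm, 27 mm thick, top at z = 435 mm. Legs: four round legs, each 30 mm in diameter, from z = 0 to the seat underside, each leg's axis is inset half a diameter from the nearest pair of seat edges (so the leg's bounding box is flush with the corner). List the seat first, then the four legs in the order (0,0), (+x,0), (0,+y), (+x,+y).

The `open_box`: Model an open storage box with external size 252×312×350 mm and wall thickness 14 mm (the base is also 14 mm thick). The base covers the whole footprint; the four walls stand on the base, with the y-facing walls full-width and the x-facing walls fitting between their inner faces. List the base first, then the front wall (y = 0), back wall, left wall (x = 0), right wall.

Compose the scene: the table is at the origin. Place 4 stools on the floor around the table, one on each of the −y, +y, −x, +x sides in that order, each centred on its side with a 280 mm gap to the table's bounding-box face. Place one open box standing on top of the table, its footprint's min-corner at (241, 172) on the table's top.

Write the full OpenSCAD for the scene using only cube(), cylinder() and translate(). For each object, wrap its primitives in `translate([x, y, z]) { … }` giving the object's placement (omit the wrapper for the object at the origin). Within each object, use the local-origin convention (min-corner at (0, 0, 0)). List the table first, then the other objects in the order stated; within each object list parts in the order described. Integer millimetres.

translate([0, 0, 720]) cube([825, 811, 50]);
translate([48, 48, 0]) cylinder(h = 720, r = 27);
translate([777, 48, 0]) cylinder(h = 720, r = 27);
translate([48, 763, 0]) cylinder(h = 720, r = 27);
translate([777, 763, 0]) cylinder(h = 720, r = 27);
translate([243, -605, 0]) {
  translate([0, 0, 408]) cube([339, 325, 27]);
  translate([15, 15, 0]) cylinder(h = 408, r = 15);
  translate([324, 15, 0]) cylinder(h = 408, r = 15);
  translate([15, 310, 0]) cylinder(h = 408, r = 15);
  translate([324, 310, 0]) cylinder(h = 408, r = 15);
}
translate([243, 1091, 0]) {
  translate([0, 0, 408]) cube([339, 325, 27]);
  translate([15, 15, 0]) cylinder(h = 408, r = 15);
  translate([324, 15, 0]) cylinder(h = 408, r = 15);
  translate([15, 310, 0]) cylinder(h = 408, r = 15);
  translate([324, 310, 0]) cylinder(h = 408, r = 15);
}
translate([-619, 243, 0]) {
  translate([0, 0, 408]) cube([339, 325, 27]);
  translate([15, 15, 0]) cylinder(h = 408, r = 15);
  translate([324, 15, 0]) cylinder(h = 408, r = 15);
  translate([15, 310, 0]) cylinder(h = 408, r = 15);
  translate([324, 310, 0]) cylinder(h = 408, r = 15);
}
translate([1105, 243, 0]) {
  translate([0, 0, 408]) cube([339, 325, 27]);
  translate([15, 15, 0]) cylinder(h = 408, r = 15);
  translate([324, 15, 0]) cylinder(h = 408, r = 15);
  translate([15, 310, 0]) cylinder(h = 408, r = 15);
  translate([324, 310, 0]) cylinder(h = 408, r = 15);
}
translate([241, 172, 770]) {
  cube([252, 312, 14]);
  translate([0, 0, 14]) cube([252, 14, 336]);
  translate([0, 298, 14]) cube([252, 14, 336]);
  translate([0, 14, 14]) cube([14, 284, 336]);
  translate([238, 14, 14]) cube([14, 284, 336]);
}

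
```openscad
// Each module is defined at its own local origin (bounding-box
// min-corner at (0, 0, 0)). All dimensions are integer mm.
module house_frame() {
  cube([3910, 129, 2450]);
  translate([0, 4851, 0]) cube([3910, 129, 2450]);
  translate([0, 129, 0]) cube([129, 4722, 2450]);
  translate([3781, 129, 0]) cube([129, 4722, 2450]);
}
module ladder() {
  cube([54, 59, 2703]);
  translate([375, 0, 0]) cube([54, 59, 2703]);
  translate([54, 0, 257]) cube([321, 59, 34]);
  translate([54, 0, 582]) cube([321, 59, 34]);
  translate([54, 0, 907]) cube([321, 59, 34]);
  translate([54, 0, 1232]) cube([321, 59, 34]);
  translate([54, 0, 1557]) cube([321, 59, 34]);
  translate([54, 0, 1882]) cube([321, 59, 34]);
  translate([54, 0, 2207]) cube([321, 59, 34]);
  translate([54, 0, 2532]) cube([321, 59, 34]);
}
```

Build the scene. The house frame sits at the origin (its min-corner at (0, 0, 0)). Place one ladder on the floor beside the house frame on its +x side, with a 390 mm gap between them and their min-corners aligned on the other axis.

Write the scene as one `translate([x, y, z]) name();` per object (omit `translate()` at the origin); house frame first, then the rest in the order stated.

house_frame();
translate([4300, 0, 0]) ladder();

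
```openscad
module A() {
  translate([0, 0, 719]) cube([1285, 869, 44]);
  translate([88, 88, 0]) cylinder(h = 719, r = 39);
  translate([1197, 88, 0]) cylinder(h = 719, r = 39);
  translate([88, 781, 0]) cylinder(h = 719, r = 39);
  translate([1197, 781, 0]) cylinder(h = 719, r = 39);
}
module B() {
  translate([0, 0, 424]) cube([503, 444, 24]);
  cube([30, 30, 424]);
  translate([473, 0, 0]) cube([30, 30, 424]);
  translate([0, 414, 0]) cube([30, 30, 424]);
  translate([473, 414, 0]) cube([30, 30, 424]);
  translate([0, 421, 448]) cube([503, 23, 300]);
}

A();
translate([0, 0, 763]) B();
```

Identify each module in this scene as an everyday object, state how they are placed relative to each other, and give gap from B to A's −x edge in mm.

The chair's min-x is at 0; the table's min-x is 0; gap = 0 mm.

A is a table. B is a chair. The chair is on top of the table. The gap from the chair to the table's −x edge is 0 mm.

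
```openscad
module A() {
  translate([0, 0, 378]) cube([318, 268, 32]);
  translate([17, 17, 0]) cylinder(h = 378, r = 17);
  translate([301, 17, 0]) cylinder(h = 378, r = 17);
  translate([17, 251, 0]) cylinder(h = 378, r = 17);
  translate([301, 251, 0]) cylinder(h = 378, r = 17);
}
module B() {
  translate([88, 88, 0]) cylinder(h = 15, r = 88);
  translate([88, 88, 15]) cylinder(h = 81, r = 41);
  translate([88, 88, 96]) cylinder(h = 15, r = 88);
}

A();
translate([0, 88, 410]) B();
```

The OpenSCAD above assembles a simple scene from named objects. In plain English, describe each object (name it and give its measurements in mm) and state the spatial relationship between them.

A is a four-legged stool. The seat is 318×268 mm, 32 mm thick, top at z = 410 mm. It stands on four round legs, each 34 mm in diameter, from z = 0 to the seat underside, each leg's axis is inset half a diameter from the nearest pair of seat edges (so the leg's bounding box is flush with the corner).

B is a spool: two coaxial disc flanges of radius 88 mm and thickness 15 mm, joined by a core cylinder of radius 41 mm and height 81 mm. The lower flange rests on z = 0 and the three cylinders share a vertical axis.

The spool is on top of the stool.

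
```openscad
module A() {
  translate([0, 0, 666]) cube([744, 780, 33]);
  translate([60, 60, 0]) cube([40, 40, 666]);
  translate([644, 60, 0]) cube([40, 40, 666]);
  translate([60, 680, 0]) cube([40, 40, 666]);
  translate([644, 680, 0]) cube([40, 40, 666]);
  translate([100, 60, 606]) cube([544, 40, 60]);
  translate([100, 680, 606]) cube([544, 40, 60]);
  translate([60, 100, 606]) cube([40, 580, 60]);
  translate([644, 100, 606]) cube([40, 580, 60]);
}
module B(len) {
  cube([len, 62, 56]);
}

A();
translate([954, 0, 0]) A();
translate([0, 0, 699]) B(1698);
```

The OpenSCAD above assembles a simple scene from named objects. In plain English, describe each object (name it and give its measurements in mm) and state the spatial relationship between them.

A is a table with a 744×780 mm rectangular top, 33 mm thick, top surface at z = 699 mm, supported by four 40×40 mm square legs, each inset 60 mm from the nearest pair of top edges, running from the floor. Four apron rails, 40 mm thick and 60 mm tall, run between adjacent legs with their top edges flush with the underside of the top and their outer faces flush with the legs' outer faces.

B is a rectangular beam 1698 mm long (x), 62 mm deep (y), 56 mm thick (z).

The beam spans the tops of two tables placed 210 mm apart, resting at z = 699 mm.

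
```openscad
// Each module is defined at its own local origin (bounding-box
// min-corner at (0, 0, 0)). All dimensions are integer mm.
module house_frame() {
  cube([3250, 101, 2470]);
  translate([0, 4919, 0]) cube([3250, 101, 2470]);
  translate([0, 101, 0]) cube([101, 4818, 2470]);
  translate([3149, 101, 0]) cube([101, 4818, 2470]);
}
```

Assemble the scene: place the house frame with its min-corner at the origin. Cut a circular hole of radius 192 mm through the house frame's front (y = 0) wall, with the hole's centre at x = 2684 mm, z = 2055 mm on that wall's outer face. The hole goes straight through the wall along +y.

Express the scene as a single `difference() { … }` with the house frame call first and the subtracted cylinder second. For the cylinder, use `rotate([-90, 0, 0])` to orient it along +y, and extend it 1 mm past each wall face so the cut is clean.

difference() {
  house_frame();
  translate([2684, -1, 2055]) rotate([-90, 0, 0]) cylinder(h = 103, r = 192);
}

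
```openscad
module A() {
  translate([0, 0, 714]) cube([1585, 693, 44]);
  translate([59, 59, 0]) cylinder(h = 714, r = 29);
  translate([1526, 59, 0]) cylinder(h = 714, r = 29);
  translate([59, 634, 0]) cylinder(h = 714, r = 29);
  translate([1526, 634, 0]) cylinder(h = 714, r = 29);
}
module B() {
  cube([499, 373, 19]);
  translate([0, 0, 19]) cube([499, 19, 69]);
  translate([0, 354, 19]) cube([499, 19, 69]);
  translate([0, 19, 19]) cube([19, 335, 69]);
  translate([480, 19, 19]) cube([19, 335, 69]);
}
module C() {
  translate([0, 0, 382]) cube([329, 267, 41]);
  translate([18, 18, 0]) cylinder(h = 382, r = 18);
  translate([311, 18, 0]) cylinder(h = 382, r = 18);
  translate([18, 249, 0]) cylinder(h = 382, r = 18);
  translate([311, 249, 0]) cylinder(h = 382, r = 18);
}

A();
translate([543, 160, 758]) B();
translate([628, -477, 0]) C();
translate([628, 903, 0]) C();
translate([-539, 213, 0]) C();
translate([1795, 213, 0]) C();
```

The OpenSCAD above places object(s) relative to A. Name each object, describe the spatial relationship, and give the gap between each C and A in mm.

A is a table. B is an open box. C is a stool. The open box is on top of the table, centred. Four stools sit around the table at the −y, +y, −x, +x sides. The gap between each stool and the table is 210 mm.

Each stool's nearest face is 210 mm from the table's bounding box.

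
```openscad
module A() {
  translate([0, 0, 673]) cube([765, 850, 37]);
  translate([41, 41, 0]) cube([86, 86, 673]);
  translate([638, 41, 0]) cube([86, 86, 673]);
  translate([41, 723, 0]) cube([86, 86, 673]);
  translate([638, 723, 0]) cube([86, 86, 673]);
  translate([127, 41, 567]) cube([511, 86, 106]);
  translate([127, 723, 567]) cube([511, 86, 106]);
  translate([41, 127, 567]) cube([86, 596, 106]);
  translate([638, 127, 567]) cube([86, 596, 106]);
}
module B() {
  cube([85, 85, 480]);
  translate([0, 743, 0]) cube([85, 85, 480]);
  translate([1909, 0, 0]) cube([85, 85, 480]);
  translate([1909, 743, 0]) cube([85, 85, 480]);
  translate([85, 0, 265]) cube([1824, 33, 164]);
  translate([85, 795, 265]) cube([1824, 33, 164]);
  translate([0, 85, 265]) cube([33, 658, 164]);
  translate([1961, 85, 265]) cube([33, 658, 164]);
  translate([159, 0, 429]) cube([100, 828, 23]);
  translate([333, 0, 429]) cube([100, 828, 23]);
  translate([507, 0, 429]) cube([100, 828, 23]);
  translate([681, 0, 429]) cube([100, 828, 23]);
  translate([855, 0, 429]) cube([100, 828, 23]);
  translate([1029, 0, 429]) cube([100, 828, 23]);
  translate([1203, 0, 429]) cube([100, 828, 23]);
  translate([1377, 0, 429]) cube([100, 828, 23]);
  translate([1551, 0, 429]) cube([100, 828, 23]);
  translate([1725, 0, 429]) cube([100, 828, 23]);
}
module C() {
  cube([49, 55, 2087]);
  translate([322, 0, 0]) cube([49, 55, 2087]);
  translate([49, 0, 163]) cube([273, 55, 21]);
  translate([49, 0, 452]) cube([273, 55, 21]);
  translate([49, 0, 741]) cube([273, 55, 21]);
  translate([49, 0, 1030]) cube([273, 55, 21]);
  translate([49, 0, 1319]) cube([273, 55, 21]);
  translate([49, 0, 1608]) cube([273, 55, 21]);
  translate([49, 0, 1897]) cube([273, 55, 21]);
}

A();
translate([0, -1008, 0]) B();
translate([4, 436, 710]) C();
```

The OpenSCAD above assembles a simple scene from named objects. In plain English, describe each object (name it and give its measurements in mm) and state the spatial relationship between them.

A is a table: top 765 mm (x) × 850 mm (y), 37 mm thick, upper face at z = 710 mm, on four 86×86 mm square legs, each inset 41 mm from the nearest pair of top edges, running from z = 0 to the bottom of the top. Four apron rails, 86 mm thick and 106 mm tall, run between adjacent legs with their top edges flush with the underside of the top and their outer faces flush with the legs' outer faces.

B is a bed frame 1994 mm long (x) by 828 mm wide (y). Four 85×85 mm corner posts, 480 mm tall, at the corners of the footprint. Four rails of 33 mm thickness and 164 mm height run between adjacent posts with their undersides at z = 265 mm, their outer faces flush with the outside of the frame (the two x-running rails run between the posts' inner faces; the two y-running rails run between the posts' inner faces). 10 slats, each 100 mm wide (x) and 23 mm thick, lie across the top of the two x-running rails, running the full 828 mm width of the frame in y; the slats are evenly spaced along x between the inner faces of the end posts with equal gaps (rounded down to the nearest mm) at the −x end and between each pair — any rounding remainder accumulates at the +x end.

C is a straight ladder. Two 49×55 mm vertical rails, 2087 mm tall, stand 371 mm apart (outside-to-outside) with their front faces coplanar on the −y side. 7 rungs, each 55 mm deep and 21 mm tall, span between the inner faces of the rails, front faces flush with the rails. The lowest rung's underside is at z = 163 mm and rungs are spaced 289 mm apart (underside to underside).

The bed frame is on the floor beside the table on its −y side. The ladder is on top of the table.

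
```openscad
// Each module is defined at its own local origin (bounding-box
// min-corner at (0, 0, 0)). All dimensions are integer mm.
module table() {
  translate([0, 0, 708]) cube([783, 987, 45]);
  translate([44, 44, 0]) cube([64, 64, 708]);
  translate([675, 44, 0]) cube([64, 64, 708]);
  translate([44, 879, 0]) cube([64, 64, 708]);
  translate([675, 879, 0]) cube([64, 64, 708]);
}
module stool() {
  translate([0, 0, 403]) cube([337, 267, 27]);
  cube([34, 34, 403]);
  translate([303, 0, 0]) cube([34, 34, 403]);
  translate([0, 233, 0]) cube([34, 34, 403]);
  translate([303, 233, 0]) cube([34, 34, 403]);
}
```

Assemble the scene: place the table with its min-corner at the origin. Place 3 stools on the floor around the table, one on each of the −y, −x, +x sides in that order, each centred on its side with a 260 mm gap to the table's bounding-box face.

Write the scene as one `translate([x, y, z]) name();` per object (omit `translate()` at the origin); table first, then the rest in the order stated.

table();
translate([223, -527, 0]) stool();
translate([-597, 360, 0]) stool();
translate([1043, 360, 0]) stool();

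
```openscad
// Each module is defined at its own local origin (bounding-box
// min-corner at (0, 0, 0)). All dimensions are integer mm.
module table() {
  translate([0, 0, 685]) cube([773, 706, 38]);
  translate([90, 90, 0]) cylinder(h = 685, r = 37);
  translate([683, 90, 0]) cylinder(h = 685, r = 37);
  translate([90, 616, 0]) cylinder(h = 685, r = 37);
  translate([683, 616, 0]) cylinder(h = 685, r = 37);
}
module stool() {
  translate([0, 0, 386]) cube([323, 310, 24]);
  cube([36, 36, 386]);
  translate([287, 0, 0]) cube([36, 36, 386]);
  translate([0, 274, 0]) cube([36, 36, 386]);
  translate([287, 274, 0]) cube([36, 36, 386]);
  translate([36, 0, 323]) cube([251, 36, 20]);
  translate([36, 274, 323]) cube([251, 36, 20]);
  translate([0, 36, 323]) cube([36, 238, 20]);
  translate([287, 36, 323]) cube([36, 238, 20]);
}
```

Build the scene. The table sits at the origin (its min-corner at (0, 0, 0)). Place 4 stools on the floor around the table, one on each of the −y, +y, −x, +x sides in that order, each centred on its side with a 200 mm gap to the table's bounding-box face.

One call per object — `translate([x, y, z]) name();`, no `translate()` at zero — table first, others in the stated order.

table();
translate([225, -510, 0]) stool();
translate([225, 906, 0]) stool();
translate([-523, 198, 0]) stool();
translate([973, 198, 0]) stool();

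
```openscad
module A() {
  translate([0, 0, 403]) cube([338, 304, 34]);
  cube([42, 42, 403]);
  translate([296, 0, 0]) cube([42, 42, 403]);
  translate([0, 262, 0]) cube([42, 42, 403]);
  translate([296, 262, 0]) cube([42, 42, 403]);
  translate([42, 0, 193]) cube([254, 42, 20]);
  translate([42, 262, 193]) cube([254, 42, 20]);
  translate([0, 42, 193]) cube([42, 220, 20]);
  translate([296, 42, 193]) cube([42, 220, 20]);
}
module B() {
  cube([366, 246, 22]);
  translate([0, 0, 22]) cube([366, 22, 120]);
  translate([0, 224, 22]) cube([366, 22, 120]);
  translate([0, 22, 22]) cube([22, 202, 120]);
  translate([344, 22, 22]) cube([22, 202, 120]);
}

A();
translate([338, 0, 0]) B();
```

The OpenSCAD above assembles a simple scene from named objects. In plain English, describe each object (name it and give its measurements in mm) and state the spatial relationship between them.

A is a four-legged stool. The seat is a 338×304×34 mm slab whose top surface is at z = 437 mm; four square legs, each 42×42 mm in cross-section, run from the floor (z = 0) to the underside of the seat, each flush with a corner of the seat. Four stretchers, 42 mm wide and 20 mm tall, connect adjacent legs with their undersides at z = 193 mm, each running between the inner faces of the legs it joins and aligned with the legs' outer faces on the other axis.

B is an open-topped rectangular box: outside dimensions 366×246×142 mm, with a uniform wall and base thickness of 22 mm. The base is a full 366×246 slab on the floor; four walls sit on top of the base. The front and back walls (the −y and +y sides) span the full width; the two side walls fit between them.

The open box is against the stool's +x side, with their −y faces flush.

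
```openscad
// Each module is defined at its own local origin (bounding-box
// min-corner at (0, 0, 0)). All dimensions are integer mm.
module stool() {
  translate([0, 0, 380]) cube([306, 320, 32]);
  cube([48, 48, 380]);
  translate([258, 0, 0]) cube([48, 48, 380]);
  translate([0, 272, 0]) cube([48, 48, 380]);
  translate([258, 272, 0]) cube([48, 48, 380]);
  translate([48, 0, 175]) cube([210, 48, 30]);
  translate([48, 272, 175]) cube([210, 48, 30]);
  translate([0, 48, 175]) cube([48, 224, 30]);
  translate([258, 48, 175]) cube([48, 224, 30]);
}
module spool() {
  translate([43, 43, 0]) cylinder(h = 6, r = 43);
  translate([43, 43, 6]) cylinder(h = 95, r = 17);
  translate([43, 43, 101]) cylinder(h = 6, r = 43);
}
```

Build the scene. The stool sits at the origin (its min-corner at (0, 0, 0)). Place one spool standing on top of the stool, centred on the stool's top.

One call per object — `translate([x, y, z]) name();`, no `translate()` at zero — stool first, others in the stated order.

stool();
translate([110, 117, 412]) spool();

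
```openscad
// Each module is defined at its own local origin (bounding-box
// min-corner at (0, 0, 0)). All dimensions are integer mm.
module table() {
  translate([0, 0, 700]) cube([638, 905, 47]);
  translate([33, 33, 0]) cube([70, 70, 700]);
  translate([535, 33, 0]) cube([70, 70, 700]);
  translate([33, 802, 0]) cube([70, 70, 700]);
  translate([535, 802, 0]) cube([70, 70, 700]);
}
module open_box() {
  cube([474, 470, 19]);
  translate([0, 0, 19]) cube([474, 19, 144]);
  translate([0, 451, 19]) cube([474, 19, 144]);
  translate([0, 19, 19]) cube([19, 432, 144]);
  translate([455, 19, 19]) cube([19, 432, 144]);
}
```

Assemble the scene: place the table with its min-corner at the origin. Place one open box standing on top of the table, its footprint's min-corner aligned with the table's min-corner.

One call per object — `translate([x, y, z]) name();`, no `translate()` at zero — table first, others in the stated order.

table();
translate([0, 0, 747]) open_box();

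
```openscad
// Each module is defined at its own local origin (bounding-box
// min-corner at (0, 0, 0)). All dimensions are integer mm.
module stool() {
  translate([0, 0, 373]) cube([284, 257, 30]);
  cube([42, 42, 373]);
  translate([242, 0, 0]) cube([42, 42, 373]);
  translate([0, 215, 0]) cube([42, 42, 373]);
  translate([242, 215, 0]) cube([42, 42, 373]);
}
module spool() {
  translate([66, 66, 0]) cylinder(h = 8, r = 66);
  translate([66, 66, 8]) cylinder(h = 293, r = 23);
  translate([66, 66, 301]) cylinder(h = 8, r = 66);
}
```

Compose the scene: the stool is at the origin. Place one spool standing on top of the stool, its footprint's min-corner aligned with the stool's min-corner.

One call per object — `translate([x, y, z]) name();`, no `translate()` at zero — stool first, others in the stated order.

stool();
translate([0, 0, 403]) spool();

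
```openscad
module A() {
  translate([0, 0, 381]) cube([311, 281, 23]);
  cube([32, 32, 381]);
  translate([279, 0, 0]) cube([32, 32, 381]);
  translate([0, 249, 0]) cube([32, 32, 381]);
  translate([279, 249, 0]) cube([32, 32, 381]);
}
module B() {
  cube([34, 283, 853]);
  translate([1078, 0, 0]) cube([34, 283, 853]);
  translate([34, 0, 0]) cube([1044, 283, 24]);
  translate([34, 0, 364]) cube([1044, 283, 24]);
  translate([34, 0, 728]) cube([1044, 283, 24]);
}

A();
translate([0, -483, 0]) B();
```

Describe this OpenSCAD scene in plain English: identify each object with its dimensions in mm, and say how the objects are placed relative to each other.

A is a simple wooden stool: a rectangular seat 311 mm (x) by 281 mm (y), 23 mm thick, top face at z = 404 mm, on four square legs, each 32×32 mm in cross-section. The legs rest on z = 0, each flush with a corner of the seat.

B is a bookshelf 1112 mm wide overall, 283 mm deep and 853 mm tall. The two sides are 34 mm thick vertical panels. 3 horizontal shelves of 24 mm thickness span between the inner faces of the sides; the lowest shelf sits on the floor and shelves are stacked with a clear vertical gap of 340 mm between each pair.

The bookshelf is on the floor beside the stool on its −y side.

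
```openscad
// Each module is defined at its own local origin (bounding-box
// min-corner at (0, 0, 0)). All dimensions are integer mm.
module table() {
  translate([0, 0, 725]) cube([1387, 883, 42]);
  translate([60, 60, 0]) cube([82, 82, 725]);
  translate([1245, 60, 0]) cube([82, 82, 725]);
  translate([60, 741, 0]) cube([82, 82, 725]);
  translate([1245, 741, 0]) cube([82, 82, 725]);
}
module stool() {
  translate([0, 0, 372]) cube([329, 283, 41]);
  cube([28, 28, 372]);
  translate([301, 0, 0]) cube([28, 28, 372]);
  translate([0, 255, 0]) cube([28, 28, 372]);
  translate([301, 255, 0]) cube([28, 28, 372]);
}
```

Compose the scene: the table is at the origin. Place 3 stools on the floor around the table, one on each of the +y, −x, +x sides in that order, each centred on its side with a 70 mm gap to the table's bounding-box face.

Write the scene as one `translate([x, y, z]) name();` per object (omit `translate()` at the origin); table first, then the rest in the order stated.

table();
translate([529, 953, 0]) stool();
translate([-399, 300, 0]) stool();
translate([1457, 300, 0]) stool();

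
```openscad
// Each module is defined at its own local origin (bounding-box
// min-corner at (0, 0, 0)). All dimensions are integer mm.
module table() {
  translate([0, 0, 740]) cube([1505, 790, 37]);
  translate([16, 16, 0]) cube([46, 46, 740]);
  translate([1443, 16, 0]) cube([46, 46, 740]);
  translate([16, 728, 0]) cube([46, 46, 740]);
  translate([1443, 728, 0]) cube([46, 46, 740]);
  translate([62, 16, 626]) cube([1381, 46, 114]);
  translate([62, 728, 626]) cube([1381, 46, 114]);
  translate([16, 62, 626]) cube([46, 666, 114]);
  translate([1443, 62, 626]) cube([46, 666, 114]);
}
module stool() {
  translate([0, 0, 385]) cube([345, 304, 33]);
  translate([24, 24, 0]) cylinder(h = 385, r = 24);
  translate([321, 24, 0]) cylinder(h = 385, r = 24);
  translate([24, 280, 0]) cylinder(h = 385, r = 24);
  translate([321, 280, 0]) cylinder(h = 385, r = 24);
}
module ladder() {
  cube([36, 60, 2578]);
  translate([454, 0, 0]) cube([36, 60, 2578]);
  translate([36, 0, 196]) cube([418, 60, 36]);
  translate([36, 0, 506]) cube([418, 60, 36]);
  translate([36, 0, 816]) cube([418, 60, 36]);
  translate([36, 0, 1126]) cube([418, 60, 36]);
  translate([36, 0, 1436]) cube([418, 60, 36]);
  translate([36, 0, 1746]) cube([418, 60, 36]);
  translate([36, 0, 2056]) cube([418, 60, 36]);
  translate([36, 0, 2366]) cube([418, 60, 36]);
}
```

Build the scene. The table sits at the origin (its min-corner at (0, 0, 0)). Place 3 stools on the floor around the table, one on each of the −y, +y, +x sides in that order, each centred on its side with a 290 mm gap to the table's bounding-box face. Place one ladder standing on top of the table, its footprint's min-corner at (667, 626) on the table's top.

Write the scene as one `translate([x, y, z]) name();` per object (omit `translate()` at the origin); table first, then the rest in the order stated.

table();
translate([580, -594, 0]) stool();
translate([580, 1080, 0]) stool();
translate([1795, 243, 0]) stool();
translate([667, 626, 777]) ladder();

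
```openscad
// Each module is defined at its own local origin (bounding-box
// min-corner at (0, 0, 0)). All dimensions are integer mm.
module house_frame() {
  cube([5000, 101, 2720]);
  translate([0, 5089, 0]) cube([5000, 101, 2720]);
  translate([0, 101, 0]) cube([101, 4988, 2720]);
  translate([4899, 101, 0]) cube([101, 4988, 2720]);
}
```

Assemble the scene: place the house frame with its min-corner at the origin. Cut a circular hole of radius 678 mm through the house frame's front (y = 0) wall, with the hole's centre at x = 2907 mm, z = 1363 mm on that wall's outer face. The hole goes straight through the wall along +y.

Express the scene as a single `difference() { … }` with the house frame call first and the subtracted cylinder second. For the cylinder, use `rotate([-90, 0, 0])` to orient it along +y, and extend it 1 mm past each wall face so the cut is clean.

difference() {
  house_frame();
  translate([2907, -1, 1363]) rotate([-90, 0, 0]) cylinder(h = 103, r = 678);
}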